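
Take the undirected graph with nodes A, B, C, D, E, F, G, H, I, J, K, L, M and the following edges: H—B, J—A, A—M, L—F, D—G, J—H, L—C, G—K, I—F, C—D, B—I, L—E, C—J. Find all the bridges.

A-J, A-M, C-D, D-G, E-L, G-K

The edges on the cycle L-C-J-H-B-I-F-L are not bridges since each lies on that cycle.
But removing C—D disconnects C from D; removing D—G disconnects D from G; removing M—A disconnects M from A; removing G—K disconnects G from K — these are bridges.
In total 6 edges are bridges.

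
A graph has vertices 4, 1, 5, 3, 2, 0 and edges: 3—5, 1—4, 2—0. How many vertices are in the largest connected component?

2

Starting from 0 we can reach 0, 2. That is one component of size 2.
Starting from 3 we can reach 3, 5. That is one component of size 2.
Starting from 1 we can reach 1, 4. That is one component of size 2.
The largest has 2 vertices.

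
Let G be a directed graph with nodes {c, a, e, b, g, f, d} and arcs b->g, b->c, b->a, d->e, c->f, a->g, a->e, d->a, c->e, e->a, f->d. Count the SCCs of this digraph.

{a, e} are all mutually reachable — one SCC of size 2.
{f} is an SCC by itself.
{b} is an SCC by itself.
{d} is an SCC by itself.
{c} is an SCC by itself.
(and 1 more singleton SCC)
That gives 6 strongly connected components.

6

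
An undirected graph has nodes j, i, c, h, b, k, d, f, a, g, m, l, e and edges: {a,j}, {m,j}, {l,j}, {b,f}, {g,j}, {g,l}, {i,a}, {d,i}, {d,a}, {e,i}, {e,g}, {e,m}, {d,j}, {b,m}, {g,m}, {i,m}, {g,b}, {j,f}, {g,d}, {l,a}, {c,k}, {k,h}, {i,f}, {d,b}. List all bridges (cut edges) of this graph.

The edges on the cycle d-i-m-j-d are not bridges since each lies on that cycle.
But removing c - k disconnects c from k; removing k - h disconnects k from h — these are bridges.

c-k, h-k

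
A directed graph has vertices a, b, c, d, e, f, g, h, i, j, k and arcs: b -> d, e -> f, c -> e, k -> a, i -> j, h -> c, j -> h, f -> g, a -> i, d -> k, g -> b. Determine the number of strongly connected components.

1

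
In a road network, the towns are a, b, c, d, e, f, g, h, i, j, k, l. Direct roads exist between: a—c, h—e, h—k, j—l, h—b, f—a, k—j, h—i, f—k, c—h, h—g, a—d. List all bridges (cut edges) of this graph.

a-d, b-h, e-h, g-h, h-i, j-k, j-l

The edges on the cycle f-a-c-h-k-f are not bridges since each lies on that cycle.
But removing b—h disconnects b from h; removing h—e disconnects h from e; removing i—h disconnects i from h; removing h—g disconnects h from g — these are bridges.
In total 7 edges are bridges.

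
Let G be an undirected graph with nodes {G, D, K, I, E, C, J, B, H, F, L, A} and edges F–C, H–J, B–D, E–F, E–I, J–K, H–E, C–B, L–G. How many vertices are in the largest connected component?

A is isolated — a component by itself.
Starting from G we can reach G, L. That is one component of size 2.
Starting from B we can reach B, C, D, E, F, H, I, J, K. That is one component of size 9.
The largest has 9 vertices.

9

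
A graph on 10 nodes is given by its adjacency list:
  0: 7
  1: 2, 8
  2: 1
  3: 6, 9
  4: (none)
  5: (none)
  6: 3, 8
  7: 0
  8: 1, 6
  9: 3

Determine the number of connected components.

4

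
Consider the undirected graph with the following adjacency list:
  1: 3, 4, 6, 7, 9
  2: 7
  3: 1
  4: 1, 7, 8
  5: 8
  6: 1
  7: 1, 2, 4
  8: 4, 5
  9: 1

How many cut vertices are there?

4

Removing 1 increases the component count from 1 to 4, so 1 is a cut vertex.
Removing 4 increases the component count from 1 to 2, so 4 is a cut vertex.
Removing 7 increases the component count from 1 to 2, so 7 is a cut vertex.
Likewise 8 is a cut vertex.
By contrast removing 6 leaves 1 component; it is not a cut vertex. No other vertex is a cut vertex either.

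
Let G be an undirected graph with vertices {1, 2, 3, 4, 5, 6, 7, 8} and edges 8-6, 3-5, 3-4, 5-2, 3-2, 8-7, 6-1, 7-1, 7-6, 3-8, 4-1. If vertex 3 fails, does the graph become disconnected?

Yes

Deleting 3 raises the number of components from 1 to 2, so 3 is a cut vertex.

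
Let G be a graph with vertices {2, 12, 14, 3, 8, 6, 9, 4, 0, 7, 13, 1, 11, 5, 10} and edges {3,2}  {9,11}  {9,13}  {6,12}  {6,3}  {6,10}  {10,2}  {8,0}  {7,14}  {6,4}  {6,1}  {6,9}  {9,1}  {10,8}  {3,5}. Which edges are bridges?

The edges on the cycle 6-9-1-6 are not bridges since each lies on that cycle.
But removing 4—6 disconnects 4 from 6; removing 13—9 disconnects 13 from 9; removing 5—3 disconnects 5 from 3; removing 7—14 disconnects 7 from 14 — these are bridges.
In total 8 edges are bridges.

0-8, 10-8, 11-9, 12-6, 13-9, 14-7, 3-5, 4-6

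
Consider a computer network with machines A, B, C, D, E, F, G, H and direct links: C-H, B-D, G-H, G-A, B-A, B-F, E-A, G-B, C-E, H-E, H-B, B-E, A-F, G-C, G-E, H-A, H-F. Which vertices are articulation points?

Removing B increases the component count from 1 to 2, so B is a cut vertex.
By contrast removing G leaves 1 component; it is not a cut vertex. No other vertex is a cut vertex either.

B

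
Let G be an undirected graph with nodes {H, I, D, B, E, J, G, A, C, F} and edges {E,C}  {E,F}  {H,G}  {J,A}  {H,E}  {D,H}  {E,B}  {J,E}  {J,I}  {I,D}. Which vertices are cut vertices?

Removing E increases the component count from 1 to 4, so E is a cut vertex.
Removing H increases the component count from 1 to 2, so H is a cut vertex.
Removing J increases the component count from 1 to 2, so J is a cut vertex.
By contrast removing G leaves 1 component; it is not a cut vertex. No other vertex is a cut vertex either.

E, H, J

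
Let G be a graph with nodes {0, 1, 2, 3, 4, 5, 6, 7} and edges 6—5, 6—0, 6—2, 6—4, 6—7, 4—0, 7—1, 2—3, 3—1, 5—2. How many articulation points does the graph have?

Removing 6 increases the component count from 1 to 2, so 6 is a cut vertex.
By contrast removing 3 leaves 1 component; it is not a cut vertex. No other vertex is a cut vertex either.

1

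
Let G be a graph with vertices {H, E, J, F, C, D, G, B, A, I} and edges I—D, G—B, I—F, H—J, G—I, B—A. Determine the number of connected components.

4

C is isolated — a component by itself.
E is isolated — a component by itself.
Starting from H we can reach H, J. That is one component of size 2.
Starting from A we can reach A, B, D, F, G, I. That is one component of size 6.
Total: 4 components.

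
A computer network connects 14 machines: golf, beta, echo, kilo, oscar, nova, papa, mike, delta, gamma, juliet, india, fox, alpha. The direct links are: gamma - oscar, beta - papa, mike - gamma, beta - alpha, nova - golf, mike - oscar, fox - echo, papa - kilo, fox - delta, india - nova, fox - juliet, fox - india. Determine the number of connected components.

Starting from mike we can reach mike, gamma, oscar. That is one component of size 3.
Starting from beta we can reach beta, kilo, papa, alpha. That is one component of size 4.
Starting from fox we can reach fox, echo, golf, nova, delta, india, juliet. That is one component of size 7.
Total: 3 components.

3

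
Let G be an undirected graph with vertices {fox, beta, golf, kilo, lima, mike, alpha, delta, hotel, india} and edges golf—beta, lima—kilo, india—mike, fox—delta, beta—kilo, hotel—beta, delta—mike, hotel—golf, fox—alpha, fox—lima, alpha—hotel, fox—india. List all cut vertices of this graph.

fox

Removing fox increases the component count from 1 to 2, so fox is a cut vertex.
By contrast removing india leaves 1 component; it is not a cut vertex. No other vertex is a cut vertex either.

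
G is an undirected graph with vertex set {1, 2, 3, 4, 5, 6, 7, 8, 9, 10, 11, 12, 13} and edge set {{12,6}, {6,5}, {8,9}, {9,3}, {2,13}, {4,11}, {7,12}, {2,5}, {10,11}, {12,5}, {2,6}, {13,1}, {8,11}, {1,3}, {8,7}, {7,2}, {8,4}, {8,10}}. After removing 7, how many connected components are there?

1

With 7 gone, the remaining components are: {1, 2, 3, 4, 5, 6, 8, 9, 10, 11, 12, 13}.
That is 1 component.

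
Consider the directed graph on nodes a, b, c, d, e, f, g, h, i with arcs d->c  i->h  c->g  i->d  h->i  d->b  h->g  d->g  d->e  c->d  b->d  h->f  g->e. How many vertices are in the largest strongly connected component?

3

{b, c, d} are all mutually reachable — one SCC of size 3.
{h, i} are all mutually reachable — one SCC of size 2.
{f} is an SCC by itself.
{e} is an SCC by itself.
{g} is an SCC by itself.
(and 1 more singleton SCC)
The largest has 3 vertices.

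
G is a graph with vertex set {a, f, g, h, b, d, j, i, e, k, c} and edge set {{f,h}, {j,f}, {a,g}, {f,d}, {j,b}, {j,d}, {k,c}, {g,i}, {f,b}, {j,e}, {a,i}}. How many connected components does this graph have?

Starting from c we can reach c, k. That is one component of size 2.
Starting from a we can reach a, g, i. That is one component of size 3.
Starting from b we can reach b, d, e, f, h, j. That is one component of size 6.
Total: 3 components.

3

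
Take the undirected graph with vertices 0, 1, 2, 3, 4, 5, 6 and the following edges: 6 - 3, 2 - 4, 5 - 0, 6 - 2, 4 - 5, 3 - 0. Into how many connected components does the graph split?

2

1 is isolated — a component by itself.
Starting from 0 we can reach 0, 2, 3, 4, 5, 6. That is one component of size 6.
Total: 2 components.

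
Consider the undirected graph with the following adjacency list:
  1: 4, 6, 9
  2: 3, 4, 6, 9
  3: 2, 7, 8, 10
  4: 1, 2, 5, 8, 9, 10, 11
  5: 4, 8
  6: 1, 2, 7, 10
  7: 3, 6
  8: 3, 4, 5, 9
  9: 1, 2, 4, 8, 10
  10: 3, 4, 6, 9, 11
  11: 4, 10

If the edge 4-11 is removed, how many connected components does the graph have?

1

4 and 11 are still connected via 4-10-11, so the component count stays at 1.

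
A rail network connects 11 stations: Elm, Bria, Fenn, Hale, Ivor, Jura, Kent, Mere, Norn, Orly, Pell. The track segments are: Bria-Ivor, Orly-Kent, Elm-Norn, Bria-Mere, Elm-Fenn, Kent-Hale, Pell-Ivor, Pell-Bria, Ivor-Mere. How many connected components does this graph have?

Jura is isolated — a component by itself.
Starting from Hale we can reach Hale, Kent, Orly. That is one component of size 3.
Starting from Elm we can reach Elm, Fenn, Norn. That is one component of size 3.
Starting from Bria we can reach Bria, Ivor, Mere, Pell. That is one component of size 4.
Total: 4 components.

4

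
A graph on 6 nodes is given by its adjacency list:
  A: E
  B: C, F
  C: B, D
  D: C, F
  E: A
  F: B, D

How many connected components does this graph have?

Starting from A we can reach A, E. That is one component of size 2.
Starting from B we can reach B, C, D, F. That is one component of size 4.
Total: 2 components.

2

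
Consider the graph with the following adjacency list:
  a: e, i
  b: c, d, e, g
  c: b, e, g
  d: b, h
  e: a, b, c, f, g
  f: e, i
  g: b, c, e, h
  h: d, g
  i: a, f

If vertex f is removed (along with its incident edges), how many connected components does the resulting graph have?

1

With f gone, the remaining components are: {a, b, c, d, e, g, h, i}.
That is 1 component.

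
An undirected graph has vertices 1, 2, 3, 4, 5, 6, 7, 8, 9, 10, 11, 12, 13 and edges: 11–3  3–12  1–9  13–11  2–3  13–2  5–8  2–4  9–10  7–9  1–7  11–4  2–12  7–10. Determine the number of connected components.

6 is isolated — a component by itself.
Starting from 5 we can reach 5, 8. That is one component of size 2.
Starting from 1 we can reach 1, 7, 9, 10. That is one component of size 4.
Starting from 2 we can reach 2, 3, 4, 11, 12, 13. That is one component of size 6.
Total: 4 components.

4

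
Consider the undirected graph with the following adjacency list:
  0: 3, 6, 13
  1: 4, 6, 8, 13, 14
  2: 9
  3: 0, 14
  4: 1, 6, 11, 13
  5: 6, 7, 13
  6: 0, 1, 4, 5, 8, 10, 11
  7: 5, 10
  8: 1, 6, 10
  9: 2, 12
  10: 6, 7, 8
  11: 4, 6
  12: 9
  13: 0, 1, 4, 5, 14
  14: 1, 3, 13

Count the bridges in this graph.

2

The edges on the cycle 6-11-4-1-6 are not bridges since each lies on that cycle.
But removing 9-2 disconnects 9 from 2; removing 12-9 disconnects 12 from 9 — these are bridges.
That makes 2 bridges.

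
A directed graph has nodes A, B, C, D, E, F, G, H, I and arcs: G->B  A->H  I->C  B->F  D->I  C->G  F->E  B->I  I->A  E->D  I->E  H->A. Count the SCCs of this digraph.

{B, C, D, E, F, G, I} are all mutually reachable — one SCC of size 7.
{A, H} are all mutually reachable — one SCC of size 2.
That gives 2 strongly connected components.

2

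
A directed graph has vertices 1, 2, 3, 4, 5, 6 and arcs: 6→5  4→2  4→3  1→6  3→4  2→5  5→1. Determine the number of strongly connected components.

3

{1, 5, 6} are all mutually reachable — one SCC of size 3.
{3, 4} are all mutually reachable — one SCC of size 2.
{2} is an SCC by itself.
That gives 3 strongly connected components.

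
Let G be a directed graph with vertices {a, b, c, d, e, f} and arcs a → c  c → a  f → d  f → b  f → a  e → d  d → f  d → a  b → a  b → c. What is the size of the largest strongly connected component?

2

{d, f} are all mutually reachable — one SCC of size 2.
{a, c} are all mutually reachable — one SCC of size 2.
{b} is an SCC by itself.
{e} is an SCC by itself.
The largest has 2 vertices.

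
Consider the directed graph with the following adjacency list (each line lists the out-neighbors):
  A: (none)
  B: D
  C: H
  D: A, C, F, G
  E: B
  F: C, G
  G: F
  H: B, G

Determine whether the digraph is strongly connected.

No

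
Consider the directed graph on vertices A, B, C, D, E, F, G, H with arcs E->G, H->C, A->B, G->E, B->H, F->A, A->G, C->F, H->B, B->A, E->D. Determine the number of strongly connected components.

3

{A, B, C, F, H} are all mutually reachable — one SCC of size 5.
{E, G} are all mutually reachable — one SCC of size 2.
{D} is an SCC by itself.
That gives 3 strongly connected components.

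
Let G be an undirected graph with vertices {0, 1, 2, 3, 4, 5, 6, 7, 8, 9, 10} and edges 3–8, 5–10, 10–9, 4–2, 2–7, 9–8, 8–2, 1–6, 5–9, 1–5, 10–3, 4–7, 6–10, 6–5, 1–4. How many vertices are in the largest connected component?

10

0 is isolated — a component by itself.
Starting from 1 we can reach 1, 2, 3, 4, 5, 6, 7, 8, 9, 10. That is one component of size 10.
The largest has 10 vertices.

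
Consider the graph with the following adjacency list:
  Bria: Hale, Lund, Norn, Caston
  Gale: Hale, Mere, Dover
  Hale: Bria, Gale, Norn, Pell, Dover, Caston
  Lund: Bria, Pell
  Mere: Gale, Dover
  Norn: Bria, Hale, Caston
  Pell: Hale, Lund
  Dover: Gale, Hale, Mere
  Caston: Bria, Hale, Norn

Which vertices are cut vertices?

Hale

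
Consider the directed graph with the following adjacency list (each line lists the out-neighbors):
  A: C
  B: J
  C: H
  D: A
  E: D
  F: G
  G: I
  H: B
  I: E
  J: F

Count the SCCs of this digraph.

{A, B, C, D, E, F, G, H, I, J} are all mutually reachable — one SCC of size 10.
That gives 1 strongly connected component.

1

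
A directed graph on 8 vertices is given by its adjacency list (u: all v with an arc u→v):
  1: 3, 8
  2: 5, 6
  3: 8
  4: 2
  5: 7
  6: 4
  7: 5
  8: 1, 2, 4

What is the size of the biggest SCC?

3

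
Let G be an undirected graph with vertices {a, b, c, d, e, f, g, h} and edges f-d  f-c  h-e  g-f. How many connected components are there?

4

a is isolated — a component by itself.
b is isolated — a component by itself.
Starting from e we can reach e, h. That is one component of size 2.
Starting from c we can reach c, d, f, g. That is one component of size 4.
Total: 4 components.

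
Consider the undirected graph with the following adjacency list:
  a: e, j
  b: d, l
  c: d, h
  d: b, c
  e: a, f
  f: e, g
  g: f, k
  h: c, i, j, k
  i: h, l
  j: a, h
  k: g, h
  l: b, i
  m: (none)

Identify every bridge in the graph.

none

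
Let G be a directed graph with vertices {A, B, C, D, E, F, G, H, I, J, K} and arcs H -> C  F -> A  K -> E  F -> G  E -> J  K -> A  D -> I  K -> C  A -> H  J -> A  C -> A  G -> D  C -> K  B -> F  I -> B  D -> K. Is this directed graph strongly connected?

There is no directed path from E to G, so the graph is not strongly connected.

No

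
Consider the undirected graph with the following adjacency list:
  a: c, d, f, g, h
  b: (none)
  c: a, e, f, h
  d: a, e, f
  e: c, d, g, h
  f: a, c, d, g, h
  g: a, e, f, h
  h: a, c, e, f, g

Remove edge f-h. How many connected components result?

2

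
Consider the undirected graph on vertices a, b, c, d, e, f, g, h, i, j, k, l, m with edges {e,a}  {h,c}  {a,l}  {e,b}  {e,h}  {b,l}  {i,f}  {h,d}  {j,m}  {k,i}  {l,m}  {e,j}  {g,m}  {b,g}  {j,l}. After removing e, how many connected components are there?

3

With e gone, the remaining components are: {c, d, h}; {f, i, k}; {a, b, g, j, l, m}.
That is 3 components.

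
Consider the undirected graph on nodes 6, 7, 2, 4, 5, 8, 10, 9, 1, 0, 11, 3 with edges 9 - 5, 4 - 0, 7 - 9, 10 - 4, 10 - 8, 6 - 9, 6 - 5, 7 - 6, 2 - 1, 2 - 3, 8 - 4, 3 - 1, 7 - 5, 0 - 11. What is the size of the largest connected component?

Starting from 1 we can reach 1, 2, 3. That is one component of size 3.
Starting from 5 we can reach 5, 6, 7, 9. That is one component of size 4.
Starting from 0 we can reach 0, 4, 8, 10, 11. That is one component of size 5.
The largest has 5 vertices.

5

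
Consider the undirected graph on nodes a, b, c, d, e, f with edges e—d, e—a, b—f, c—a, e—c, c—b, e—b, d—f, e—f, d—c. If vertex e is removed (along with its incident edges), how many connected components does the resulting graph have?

1

With e gone, the remaining components are: {a, b, c, d, f}.
That is 1 component.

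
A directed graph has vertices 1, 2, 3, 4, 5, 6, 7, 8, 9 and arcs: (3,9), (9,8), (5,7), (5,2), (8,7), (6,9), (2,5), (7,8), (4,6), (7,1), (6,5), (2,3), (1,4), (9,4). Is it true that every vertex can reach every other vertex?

Yes

From 1 we can reach every vertex (1, 2, 3, 4, 5, 6, 7, 8, 9), and every vertex can reach 1 (1, 2, 3, 4, 5, 6, 7, 8, 9). So the whole graph is one strongly connected component.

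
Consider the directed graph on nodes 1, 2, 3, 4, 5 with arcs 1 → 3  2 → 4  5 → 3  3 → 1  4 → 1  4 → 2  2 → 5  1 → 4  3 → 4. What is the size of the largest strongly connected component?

{1, 2, 3, 4, 5} are all mutually reachable — one SCC of size 5.
The largest has 5 vertices.

5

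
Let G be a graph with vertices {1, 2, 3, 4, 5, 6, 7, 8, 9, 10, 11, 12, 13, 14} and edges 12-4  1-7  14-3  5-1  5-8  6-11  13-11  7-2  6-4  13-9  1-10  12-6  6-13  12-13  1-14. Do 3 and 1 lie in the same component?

Yes

From 3 we can reach 1, 2, 3, 5, 7, 8, 10, 14, which includes 1.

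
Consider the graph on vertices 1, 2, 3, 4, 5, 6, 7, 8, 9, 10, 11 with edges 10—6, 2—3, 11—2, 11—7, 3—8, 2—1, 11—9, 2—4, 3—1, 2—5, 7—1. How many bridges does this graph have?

5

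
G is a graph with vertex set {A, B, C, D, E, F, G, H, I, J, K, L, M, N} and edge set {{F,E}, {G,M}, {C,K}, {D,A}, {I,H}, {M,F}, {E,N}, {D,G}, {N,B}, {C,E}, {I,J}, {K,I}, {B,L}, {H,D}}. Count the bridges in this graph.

5

The edges on the cycle C-K-I-H-D-G-M-F-E-C are not bridges since each lies on that cycle.
But removing N–B disconnects N from B; removing D–A disconnects D from A; removing E–N disconnects E from N; removing I–J disconnects I from J — these are bridges.
In total 5 edges are bridges.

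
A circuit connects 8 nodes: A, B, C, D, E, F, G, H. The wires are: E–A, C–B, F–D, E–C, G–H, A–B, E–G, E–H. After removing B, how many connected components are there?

2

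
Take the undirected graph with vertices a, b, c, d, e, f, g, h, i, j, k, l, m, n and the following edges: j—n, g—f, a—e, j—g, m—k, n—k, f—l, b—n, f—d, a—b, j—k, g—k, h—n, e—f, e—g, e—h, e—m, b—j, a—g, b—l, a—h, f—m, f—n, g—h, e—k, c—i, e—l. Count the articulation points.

Removing f increases the component count from 2 to 3, so f is a cut vertex.
By contrast removing h leaves 2 components; it is not a cut vertex. No other vertex is a cut vertex either.

1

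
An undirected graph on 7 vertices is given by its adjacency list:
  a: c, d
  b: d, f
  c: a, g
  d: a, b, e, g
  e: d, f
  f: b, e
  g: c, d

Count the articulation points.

1

Removing d increases the component count from 1 to 2, so d is a cut vertex.
By contrast removing c leaves 1 component; it is not a cut vertex. No other vertex is a cut vertex either.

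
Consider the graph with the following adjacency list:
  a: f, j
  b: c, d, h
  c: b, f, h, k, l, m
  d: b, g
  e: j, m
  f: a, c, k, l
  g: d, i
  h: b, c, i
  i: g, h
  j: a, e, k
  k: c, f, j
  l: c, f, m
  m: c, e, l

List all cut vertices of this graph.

c

Removing c increases the component count from 1 to 2, so c is a cut vertex.
By contrast removing a leaves 1 component; it is not a cut vertex. No other vertex is a cut vertex either.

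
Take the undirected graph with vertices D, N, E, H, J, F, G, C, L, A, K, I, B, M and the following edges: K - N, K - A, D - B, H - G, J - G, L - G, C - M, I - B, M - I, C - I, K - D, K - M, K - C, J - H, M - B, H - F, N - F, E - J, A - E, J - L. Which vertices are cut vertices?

K

Removing K increases the component count from 1 to 2, so K is a cut vertex.
By contrast removing A leaves 1 component; it is not a cut vertex. No other vertex is a cut vertex either.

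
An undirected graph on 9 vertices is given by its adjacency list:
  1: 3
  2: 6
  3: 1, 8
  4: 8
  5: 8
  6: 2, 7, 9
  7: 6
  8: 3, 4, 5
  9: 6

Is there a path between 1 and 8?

Yes

From 1 we can reach 1, 3, 4, 5, 8, which includes 8.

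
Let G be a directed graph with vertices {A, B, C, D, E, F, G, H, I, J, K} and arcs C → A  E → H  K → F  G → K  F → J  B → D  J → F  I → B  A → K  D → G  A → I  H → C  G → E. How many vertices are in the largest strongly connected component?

{A, B, C, D, E, G, H, I} are all mutually reachable — one SCC of size 8.
{F, J} are all mutually reachable — one SCC of size 2.
{K} is an SCC by itself.
The largest has 8 vertices.

8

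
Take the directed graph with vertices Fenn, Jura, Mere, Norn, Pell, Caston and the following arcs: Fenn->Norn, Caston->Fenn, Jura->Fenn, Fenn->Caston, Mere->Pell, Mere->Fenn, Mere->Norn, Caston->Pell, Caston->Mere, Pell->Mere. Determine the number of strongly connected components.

{Fenn, Mere, Pell, Caston} are all mutually reachable — one SCC of size 4.
{Norn} is an SCC by itself.
{Jura} is an SCC by itself.
That gives 3 strongly connected components.

3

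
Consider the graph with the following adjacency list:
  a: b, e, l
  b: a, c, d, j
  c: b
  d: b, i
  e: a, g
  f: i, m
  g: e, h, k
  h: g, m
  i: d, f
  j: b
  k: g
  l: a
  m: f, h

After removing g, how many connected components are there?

2

With g gone, the remaining components are: {k}; {a, b, c, d, e, f, h, i, j, l, m}.
That is 2 components.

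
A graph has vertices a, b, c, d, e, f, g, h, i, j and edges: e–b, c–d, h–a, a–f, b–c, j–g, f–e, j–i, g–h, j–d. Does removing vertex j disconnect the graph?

Deleting j raises the number of components from 1 to 2, so j is a cut vertex.

Yes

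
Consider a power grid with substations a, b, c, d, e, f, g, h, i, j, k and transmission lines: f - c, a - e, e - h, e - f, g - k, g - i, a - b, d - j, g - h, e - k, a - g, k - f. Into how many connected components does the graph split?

2

Starting from d we can reach d, j. That is one component of size 2.
Starting from a we can reach a, b, c, e, f, g, h, i, k. That is one component of size 9.
Total: 2 components.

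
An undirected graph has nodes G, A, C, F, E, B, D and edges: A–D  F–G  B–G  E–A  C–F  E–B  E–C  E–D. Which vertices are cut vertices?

Removing E increases the component count from 1 to 2, so E is a cut vertex.
By contrast removing F leaves 1 component; it is not a cut vertex. No other vertex is a cut vertex either.

E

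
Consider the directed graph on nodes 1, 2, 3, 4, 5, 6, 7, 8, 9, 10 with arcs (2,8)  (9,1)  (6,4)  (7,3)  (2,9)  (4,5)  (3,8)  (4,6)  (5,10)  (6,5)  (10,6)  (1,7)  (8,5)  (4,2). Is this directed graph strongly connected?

Yes

From 8 we can reach every vertex (1, 2, 3, 4, 5, 6, 7, 8, 9, 10), and every vertex can reach 8 (1, 2, 3, 4, 5, 6, 7, 8, 9, 10). So the whole graph is one strongly connected component.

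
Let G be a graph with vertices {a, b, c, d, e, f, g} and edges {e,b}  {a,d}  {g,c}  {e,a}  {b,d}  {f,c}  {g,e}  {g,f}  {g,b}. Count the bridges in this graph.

0

The edges on the cycle g-e-a-d-b-g are not bridges since each lies on that cycle.
Every edge lies on some cycle, so there are no bridges.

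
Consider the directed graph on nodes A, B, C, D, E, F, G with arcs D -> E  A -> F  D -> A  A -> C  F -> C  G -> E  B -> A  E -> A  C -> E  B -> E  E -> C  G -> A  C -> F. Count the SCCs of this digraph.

{A, C, E, F} are all mutually reachable — one SCC of size 4.
{B} is an SCC by itself.
{D} is an SCC by itself.
{G} is an SCC by itself.
That gives 4 strongly connected components.

4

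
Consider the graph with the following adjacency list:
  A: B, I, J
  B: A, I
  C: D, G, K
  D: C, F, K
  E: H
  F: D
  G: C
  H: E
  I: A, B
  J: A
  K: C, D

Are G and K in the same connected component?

Yes

From G we can reach C, D, F, G, K, which includes K.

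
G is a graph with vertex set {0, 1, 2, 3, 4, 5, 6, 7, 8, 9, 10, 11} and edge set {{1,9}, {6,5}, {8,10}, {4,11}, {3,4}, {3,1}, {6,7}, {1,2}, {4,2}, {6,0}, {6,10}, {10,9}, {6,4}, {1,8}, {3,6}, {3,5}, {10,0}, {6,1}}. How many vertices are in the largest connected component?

Starting from 0 we can reach 0, 1, 2, 3, 4, 5, 6, 7, 8, 9, 10, 11. That is one component of size 12.
The largest has 12 vertices.

12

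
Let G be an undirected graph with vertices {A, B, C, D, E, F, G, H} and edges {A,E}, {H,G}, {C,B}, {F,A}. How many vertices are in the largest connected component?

D is isolated — a component by itself.
Starting from G we can reach G, H. That is one component of size 2.
Starting from B we can reach B, C. That is one component of size 2.
Starting from A we can reach A, E, F. That is one component of size 3.
The largest has 3 vertices.

3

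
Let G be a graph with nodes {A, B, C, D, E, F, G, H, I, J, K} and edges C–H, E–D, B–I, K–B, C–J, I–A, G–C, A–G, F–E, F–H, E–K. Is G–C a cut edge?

No

After removing G–C, the path G-A-I-B-K-E-F-H-C still connects them, so the edge is not a bridge.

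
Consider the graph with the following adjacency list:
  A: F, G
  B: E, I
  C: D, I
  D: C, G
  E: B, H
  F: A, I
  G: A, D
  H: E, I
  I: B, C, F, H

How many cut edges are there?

0

The edges on the cycle I-B-E-H-I are not bridges since each lies on that cycle.
Every edge lies on some cycle, so there are no bridges.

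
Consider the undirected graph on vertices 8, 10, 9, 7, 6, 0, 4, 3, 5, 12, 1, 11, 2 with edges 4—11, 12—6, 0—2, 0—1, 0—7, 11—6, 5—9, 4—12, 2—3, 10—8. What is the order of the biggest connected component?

Starting from 8 we can reach 8, 10. That is one component of size 2.
Starting from 5 we can reach 5, 9. That is one component of size 2.
Starting from 4 we can reach 4, 6, 11, 12. That is one component of size 4.
Starting from 0 we can reach 0, 1, 2, 3, 7. That is one component of size 5.
The largest has 5 vertices.

5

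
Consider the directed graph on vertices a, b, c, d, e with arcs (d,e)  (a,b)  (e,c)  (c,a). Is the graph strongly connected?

There is no directed path from c to e, so the graph is not strongly connected.

No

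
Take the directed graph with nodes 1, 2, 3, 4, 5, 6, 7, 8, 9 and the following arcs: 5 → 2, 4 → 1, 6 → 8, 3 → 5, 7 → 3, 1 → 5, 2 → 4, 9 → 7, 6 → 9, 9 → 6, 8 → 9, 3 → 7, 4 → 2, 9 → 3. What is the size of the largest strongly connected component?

{1, 2, 4, 5} are all mutually reachable — one SCC of size 4.
{6, 8, 9} are all mutually reachable — one SCC of size 3.
{3, 7} are all mutually reachable — one SCC of size 2.
The largest has 4 vertices.

4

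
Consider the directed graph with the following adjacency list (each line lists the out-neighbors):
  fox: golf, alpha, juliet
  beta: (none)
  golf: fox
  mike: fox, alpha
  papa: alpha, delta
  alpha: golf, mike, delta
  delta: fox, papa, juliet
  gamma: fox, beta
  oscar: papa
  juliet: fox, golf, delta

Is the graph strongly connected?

No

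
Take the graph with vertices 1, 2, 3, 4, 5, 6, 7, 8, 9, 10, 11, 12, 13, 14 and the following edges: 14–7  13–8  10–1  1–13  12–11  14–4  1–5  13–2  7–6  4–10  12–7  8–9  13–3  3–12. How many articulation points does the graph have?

5

Removing 1 increases the component count from 1 to 2, so 1 is a cut vertex.
Removing 7 increases the component count from 1 to 2, so 7 is a cut vertex.
Removing 8 increases the component count from 1 to 2, so 8 is a cut vertex.
Likewise 12, 13 are cut vertices.
By contrast removing 4 leaves 1 component; it is not a cut vertex. No other vertex is a cut vertex either.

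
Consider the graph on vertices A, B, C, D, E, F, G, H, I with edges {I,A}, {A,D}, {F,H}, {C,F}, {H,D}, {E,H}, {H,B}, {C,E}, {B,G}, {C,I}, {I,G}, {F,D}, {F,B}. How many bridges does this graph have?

0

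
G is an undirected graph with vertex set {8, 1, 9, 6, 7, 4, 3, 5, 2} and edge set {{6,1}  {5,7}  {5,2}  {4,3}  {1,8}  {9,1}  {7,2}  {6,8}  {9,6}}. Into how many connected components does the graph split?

3

Starting from 3 we can reach 3, 4. That is one component of size 2.
Starting from 2 we can reach 2, 5, 7. That is one component of size 3.
Starting from 1 we can reach 1, 6, 8, 9. That is one component of size 4.
Total: 3 components.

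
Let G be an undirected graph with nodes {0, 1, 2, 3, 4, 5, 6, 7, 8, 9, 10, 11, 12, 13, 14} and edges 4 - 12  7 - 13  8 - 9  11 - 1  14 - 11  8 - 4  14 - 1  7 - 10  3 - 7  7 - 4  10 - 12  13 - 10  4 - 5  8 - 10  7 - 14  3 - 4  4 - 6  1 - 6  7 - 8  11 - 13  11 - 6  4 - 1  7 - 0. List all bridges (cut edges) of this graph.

The edges on the cycle 7-8-10-13-11-14-7 are not bridges since each lies on that cycle.
But removing 7 - 0 disconnects 7 from 0; removing 4 - 5 disconnects 4 from 5; removing 9 - 8 disconnects 9 from 8 — these are bridges.

0-7, 4-5, 8-9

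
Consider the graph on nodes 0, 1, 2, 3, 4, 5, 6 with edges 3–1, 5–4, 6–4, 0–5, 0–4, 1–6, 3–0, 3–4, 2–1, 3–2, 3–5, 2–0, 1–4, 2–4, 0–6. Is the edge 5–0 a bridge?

After removing 5–0, the path 5-3-0 still connects them, so the edge is not a bridge.

No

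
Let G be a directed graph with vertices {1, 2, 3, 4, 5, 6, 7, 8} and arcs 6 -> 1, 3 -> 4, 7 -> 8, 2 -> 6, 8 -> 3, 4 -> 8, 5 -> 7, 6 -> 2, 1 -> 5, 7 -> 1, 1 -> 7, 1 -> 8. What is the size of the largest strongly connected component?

{1, 5, 7} are all mutually reachable — one SCC of size 3.
{3, 4, 8} are all mutually reachable — one SCC of size 3.
{2, 6} are all mutually reachable — one SCC of size 2.
The largest has 3 vertices.

3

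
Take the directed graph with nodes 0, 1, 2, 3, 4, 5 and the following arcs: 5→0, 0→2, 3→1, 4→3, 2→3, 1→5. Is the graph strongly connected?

No

There is no directed path from 5 to 4, so the graph is not strongly connected.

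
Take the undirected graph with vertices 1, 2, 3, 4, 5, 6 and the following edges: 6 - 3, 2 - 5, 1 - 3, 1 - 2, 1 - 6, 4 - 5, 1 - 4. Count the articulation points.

Removing 1 increases the component count from 1 to 2, so 1 is a cut vertex.
By contrast removing 3 leaves 1 component; it is not a cut vertex. No other vertex is a cut vertex either.

1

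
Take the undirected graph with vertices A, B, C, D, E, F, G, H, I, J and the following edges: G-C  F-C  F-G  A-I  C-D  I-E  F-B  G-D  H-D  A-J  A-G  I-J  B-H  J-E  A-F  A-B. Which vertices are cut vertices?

A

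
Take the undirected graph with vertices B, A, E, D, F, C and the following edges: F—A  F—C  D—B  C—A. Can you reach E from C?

No

The component containing C is {A, C, F}, and E is not in it.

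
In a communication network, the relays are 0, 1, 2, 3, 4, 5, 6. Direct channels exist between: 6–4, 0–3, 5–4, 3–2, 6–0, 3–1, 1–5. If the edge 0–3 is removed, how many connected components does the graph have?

0 and 3 are still connected via 0-6-4-5-1-3, so the component count stays at 1.

1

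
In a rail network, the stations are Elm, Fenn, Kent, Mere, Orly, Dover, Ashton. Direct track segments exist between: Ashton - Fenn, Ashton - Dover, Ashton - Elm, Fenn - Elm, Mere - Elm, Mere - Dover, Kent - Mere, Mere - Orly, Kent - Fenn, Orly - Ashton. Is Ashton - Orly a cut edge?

No

After removing Ashton - Orly, the path Ashton-Elm-Mere-Orly still connects them, so the edge is not a bridge.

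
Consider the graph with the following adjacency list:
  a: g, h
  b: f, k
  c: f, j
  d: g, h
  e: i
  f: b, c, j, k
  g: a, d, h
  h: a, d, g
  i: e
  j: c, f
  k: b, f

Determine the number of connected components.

3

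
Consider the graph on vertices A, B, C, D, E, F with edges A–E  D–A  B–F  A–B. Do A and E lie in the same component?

Yes

From A we can reach A, B, D, E, F, which includes E.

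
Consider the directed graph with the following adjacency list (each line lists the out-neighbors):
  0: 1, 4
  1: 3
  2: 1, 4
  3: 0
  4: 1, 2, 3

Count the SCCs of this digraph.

1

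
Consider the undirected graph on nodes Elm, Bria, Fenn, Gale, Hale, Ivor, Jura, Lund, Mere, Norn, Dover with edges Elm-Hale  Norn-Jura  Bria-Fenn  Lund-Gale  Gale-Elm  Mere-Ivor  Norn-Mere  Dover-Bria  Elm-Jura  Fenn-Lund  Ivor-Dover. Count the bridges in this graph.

1

The edges on the cycle Norn-Mere-Ivor-Dover-Bria-Fenn-Lund-Gale-Elm-Jura-Norn are not bridges since each lies on that cycle.
But removing Elm-Hale disconnects Elm from Hale — this is a bridge.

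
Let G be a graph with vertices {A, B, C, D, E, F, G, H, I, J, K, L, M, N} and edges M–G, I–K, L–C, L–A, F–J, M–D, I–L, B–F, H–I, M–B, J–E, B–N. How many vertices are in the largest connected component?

8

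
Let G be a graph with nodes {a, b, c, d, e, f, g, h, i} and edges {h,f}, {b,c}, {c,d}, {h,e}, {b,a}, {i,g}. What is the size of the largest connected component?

Starting from g we can reach g, i. That is one component of size 2.
Starting from e we can reach e, f, h. That is one component of size 3.
Starting from a we can reach a, b, c, d. That is one component of size 4.
The largest has 4 vertices.

4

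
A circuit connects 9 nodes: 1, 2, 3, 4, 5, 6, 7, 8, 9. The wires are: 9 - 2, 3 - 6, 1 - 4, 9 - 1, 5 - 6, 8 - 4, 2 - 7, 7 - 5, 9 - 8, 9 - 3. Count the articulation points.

1

Removing 9 increases the component count from 1 to 2, so 9 is a cut vertex.
By contrast removing 3 leaves 1 component; it is not a cut vertex. No other vertex is a cut vertex either.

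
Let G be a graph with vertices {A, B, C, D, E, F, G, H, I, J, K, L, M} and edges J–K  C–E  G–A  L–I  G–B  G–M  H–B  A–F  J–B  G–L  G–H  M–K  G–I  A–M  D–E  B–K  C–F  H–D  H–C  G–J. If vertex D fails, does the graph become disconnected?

Deleting D leaves 1 component (was 1) (its neighbors E, H remain connected to each other), so D is not a cut vertex.

No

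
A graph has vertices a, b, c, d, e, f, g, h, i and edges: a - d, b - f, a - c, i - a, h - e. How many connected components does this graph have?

4

g is isolated — a component by itself.
Starting from e we can reach e, h. That is one component of size 2.
Starting from b we can reach b, f. That is one component of size 2.
Starting from a we can reach a, c, d, i. That is one component of size 4.
Total: 4 components.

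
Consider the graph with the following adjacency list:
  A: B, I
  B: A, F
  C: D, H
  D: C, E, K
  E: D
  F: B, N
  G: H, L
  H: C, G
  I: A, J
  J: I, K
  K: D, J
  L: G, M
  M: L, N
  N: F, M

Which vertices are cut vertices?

D

Removing D increases the component count from 1 to 2, so D is a cut vertex.
By contrast removing F leaves 1 component; it is not a cut vertex. No other vertex is a cut vertex either.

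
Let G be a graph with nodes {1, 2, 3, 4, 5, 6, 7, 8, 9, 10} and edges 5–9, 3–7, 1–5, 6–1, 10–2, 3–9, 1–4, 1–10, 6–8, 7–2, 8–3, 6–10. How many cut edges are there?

The edges on the cycle 6-8-3-7-2-10-6 are not bridges since each lies on that cycle.
But removing 4–1 disconnects 4 from 1 — this is a bridge.

1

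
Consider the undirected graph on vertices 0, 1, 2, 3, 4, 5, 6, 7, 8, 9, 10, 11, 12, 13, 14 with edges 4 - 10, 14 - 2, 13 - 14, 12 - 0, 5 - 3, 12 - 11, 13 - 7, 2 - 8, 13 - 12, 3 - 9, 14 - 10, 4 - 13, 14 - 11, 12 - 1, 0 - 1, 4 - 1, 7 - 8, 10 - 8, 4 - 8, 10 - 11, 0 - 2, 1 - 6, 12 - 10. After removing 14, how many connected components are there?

With 14 gone, the remaining components are: {3, 5, 9}; {0, 1, 2, 4, 6, 7, 8, 10, 11, 12, 13}.
That is 2 components.

2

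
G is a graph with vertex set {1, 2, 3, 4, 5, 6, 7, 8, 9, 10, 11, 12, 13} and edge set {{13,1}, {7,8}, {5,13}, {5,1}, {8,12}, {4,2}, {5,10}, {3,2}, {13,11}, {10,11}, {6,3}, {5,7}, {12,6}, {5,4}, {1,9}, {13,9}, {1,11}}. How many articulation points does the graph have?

1

Removing 5 increases the component count from 1 to 2, so 5 is a cut vertex.
By contrast removing 3 leaves 1 component; it is not a cut vertex. No other vertex is a cut vertex either.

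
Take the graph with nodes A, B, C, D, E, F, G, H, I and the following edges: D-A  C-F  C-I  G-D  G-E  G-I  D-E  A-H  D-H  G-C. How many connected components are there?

2

B is isolated — a component by itself.
Starting from A we can reach A, C, D, E, F, G, H, I. That is one component of size 8.
Total: 2 components.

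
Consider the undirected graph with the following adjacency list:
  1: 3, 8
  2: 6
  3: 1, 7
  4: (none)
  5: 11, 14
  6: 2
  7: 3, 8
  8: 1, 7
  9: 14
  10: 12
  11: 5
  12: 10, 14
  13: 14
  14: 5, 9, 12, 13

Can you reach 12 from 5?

Yes

From 5 we can reach 5, 9, 10, 11, 12, 13, 14, which includes 12.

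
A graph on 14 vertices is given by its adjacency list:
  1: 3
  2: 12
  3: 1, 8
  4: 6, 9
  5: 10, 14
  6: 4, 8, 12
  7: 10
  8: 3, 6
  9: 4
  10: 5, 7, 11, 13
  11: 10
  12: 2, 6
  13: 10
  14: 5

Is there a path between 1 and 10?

The component containing 1 is {1, 2, 3, 4, 6, 8, 9, 12}, and 10 is not in it.

No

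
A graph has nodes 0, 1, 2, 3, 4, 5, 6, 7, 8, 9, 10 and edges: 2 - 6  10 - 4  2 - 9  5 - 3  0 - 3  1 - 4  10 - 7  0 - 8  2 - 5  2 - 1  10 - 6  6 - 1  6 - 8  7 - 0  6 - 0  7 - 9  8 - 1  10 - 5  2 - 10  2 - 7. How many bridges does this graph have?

The edges on the cycle 2-10-5-3-0-6-2 are not bridges since each lies on that cycle.
Every edge lies on some cycle, so there are no bridges.

0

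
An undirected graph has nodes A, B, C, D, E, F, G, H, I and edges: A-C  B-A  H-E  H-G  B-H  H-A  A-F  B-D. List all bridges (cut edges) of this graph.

The edges on the cycle B-H-A-B are not bridges since each lies on that cycle.
But removing H-G disconnects H from G; removing B-D disconnects B from D; removing A-F disconnects A from F; removing A-C disconnects A from C — these are bridges.
In total 5 edges are bridges.

A-C, A-F, B-D, E-H, G-H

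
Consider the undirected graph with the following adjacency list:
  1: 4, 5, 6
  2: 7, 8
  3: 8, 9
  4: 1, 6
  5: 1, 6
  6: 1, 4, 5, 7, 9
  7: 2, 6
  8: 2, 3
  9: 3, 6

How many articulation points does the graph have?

1

Removing 6 increases the component count from 1 to 2, so 6 is a cut vertex.
By contrast removing 1 leaves 1 component; it is not a cut vertex. No other vertex is a cut vertex either.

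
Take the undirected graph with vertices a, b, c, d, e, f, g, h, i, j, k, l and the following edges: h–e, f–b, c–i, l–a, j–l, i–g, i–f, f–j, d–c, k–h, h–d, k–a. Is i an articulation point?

Yes

Deleting i raises the number of components from 1 to 2, so i is a cut vertex.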